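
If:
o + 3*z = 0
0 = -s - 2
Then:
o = -3*z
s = -2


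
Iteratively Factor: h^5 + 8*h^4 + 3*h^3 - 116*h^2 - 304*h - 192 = (h + 4)*(h^4 + 4*h^3 - 13*h^2 - 64*h - 48) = (h + 4)^2*(h^3 - 13*h - 12) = (h - 4)*(h + 4)^2*(h^2 + 4*h + 3) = (h - 4)*(h + 1)*(h + 4)^2*(h + 3)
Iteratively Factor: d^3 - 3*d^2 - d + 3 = (d + 1)*(d^2 - 4*d + 3) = (d - 3)*(d + 1)*(d - 1)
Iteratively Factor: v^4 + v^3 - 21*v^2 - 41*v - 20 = (v + 1)*(v^3 - 21*v - 20) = (v + 1)^2*(v^2 - v - 20) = (v - 5)*(v + 1)^2*(v + 4)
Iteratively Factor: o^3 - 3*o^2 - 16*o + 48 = (o - 3)*(o^2 - 16) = (o - 4)*(o - 3)*(o + 4)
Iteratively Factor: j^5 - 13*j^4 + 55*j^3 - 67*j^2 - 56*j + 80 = (j + 1)*(j^4 - 14*j^3 + 69*j^2 - 136*j + 80) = (j - 4)*(j + 1)*(j^3 - 10*j^2 + 29*j - 20) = (j - 4)^2*(j + 1)*(j^2 - 6*j + 5) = (j - 4)^2*(j - 1)*(j + 1)*(j - 5)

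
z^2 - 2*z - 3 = (z - 3)*(z + 1)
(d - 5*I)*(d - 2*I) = d^2 - 7*I*d - 10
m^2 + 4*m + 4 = (m + 2)^2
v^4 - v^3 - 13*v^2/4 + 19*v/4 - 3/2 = (v - 3/2)*(v - 1)*(v - 1/2)*(v + 2)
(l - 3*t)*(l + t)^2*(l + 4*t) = l^4 + 3*l^3*t - 9*l^2*t^2 - 23*l*t^3 - 12*t^4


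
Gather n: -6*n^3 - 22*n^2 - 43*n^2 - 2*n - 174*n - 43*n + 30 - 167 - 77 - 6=-6*n^3 - 65*n^2 - 219*n - 220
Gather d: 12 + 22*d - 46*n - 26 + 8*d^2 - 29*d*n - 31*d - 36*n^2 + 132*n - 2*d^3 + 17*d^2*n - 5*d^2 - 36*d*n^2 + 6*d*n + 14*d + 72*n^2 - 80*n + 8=-2*d^3 + d^2*(17*n + 3) + d*(-36*n^2 - 23*n + 5) + 36*n^2 + 6*n - 6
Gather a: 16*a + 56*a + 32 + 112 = 72*a + 144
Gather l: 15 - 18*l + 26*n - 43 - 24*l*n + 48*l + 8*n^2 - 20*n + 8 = l*(30 - 24*n) + 8*n^2 + 6*n - 20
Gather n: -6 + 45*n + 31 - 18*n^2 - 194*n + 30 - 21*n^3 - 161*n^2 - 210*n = -21*n^3 - 179*n^2 - 359*n + 55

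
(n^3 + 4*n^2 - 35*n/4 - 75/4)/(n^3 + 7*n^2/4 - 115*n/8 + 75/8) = 2*(2*n + 3)/(4*n - 3)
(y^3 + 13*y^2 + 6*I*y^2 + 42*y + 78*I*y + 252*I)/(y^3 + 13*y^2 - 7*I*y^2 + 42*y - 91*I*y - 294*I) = (y + 6*I)/(y - 7*I)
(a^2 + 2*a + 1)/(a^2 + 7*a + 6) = (a + 1)/(a + 6)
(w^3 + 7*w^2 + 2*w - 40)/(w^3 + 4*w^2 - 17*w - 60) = (w^2 + 2*w - 8)/(w^2 - w - 12)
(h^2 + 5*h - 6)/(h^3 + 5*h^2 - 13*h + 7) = (h + 6)/(h^2 + 6*h - 7)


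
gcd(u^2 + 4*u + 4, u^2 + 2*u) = u + 2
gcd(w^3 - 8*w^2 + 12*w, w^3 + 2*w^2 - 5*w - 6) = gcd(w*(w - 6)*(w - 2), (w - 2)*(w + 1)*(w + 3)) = w - 2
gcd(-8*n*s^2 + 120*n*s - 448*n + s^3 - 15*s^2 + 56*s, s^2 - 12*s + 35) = s - 7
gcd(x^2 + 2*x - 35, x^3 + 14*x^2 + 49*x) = x + 7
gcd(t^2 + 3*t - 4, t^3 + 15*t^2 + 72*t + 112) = t + 4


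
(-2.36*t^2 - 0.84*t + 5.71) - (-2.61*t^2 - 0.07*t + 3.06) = 0.25*t^2 - 0.77*t + 2.65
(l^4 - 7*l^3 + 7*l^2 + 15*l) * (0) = 0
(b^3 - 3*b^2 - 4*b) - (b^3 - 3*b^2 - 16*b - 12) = 12*b + 12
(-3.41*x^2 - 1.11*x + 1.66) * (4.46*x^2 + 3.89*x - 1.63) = -15.2086*x^4 - 18.2155*x^3 + 8.644*x^2 + 8.2667*x - 2.7058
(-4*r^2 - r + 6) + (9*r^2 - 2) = 5*r^2 - r + 4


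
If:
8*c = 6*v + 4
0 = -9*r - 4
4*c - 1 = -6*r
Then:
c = 11/12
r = -4/9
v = 5/9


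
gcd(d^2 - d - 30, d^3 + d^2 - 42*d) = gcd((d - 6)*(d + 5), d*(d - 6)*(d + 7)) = d - 6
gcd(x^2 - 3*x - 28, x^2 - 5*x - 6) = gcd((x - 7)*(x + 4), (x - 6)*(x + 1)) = 1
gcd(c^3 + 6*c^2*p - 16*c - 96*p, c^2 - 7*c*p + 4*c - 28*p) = c + 4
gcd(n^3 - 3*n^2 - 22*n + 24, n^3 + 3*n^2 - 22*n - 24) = 1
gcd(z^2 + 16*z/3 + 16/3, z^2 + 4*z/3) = z + 4/3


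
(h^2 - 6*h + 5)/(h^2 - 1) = (h - 5)/(h + 1)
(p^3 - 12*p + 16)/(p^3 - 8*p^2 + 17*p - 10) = (p^2 + 2*p - 8)/(p^2 - 6*p + 5)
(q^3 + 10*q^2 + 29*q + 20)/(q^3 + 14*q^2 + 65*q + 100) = (q + 1)/(q + 5)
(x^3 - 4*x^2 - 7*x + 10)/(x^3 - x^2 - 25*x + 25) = (x + 2)/(x + 5)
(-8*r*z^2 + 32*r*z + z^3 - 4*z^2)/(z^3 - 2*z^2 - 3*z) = (8*r*z - 32*r - z^2 + 4*z)/(-z^2 + 2*z + 3)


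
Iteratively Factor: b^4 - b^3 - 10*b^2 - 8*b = (b - 4)*(b^3 + 3*b^2 + 2*b) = (b - 4)*(b + 1)*(b^2 + 2*b) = b*(b - 4)*(b + 1)*(b + 2)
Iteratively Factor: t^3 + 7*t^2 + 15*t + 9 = (t + 1)*(t^2 + 6*t + 9) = (t + 1)*(t + 3)*(t + 3)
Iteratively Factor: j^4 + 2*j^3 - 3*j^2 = (j)*(j^3 + 2*j^2 - 3*j) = j^2*(j^2 + 2*j - 3) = j^2*(j + 3)*(j - 1)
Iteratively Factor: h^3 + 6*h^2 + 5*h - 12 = (h + 3)*(h^2 + 3*h - 4) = (h + 3)*(h + 4)*(h - 1)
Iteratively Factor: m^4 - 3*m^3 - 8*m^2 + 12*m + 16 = (m - 2)*(m^3 - m^2 - 10*m - 8) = (m - 4)*(m - 2)*(m^2 + 3*m + 2) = (m - 4)*(m - 2)*(m + 2)*(m + 1)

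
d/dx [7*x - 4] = 7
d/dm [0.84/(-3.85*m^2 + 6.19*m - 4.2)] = (6.468*m - 5.1996)/(3.85*m^2 - 6.19*m + 4.2)^2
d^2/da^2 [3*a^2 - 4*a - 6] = 6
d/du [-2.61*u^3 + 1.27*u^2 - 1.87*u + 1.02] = -7.83*u^2 + 2.54*u - 1.87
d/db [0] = 0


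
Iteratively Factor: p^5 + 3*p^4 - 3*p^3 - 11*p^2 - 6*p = (p + 1)*(p^4 + 2*p^3 - 5*p^2 - 6*p) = (p + 1)*(p + 3)*(p^3 - p^2 - 2*p) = (p - 2)*(p + 1)*(p + 3)*(p^2 + p) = (p - 2)*(p + 1)^2*(p + 3)*(p)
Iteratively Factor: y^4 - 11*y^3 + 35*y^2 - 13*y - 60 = (y + 1)*(y^3 - 12*y^2 + 47*y - 60) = (y - 5)*(y + 1)*(y^2 - 7*y + 12) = (y - 5)*(y - 4)*(y + 1)*(y - 3)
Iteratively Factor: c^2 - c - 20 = (c - 5)*(c + 4)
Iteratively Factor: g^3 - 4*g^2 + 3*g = (g)*(g^2 - 4*g + 3) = g*(g - 1)*(g - 3)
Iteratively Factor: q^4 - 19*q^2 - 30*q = (q - 5)*(q^3 + 5*q^2 + 6*q) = q*(q - 5)*(q^2 + 5*q + 6) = q*(q - 5)*(q + 2)*(q + 3)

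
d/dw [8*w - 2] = 8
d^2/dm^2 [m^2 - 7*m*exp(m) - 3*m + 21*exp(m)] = -7*m*exp(m) + 7*exp(m) + 2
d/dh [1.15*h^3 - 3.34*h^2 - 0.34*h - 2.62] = 3.45*h^2 - 6.68*h - 0.34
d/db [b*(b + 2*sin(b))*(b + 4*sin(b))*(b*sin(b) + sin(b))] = b*(b + 1)*(b + 2*sin(b))*(4*cos(b) + 1)*sin(b) + b*(b + 1)*(b + 4*sin(b))*(2*cos(b) + 1)*sin(b) + b*(b + 2*sin(b))*(b + 4*sin(b))*(b*cos(b) + sqrt(2)*sin(b + pi/4)) + (b + 1)*(b + 2*sin(b))*(b + 4*sin(b))*sin(b)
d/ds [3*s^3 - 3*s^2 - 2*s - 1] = 9*s^2 - 6*s - 2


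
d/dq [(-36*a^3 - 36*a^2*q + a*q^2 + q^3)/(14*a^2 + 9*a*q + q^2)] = (-180*a^4 + 100*a^3*q + 87*a^2*q^2 + 18*a*q^3 + q^4)/(196*a^4 + 252*a^3*q + 109*a^2*q^2 + 18*a*q^3 + q^4)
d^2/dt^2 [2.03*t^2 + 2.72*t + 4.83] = 4.06000000000000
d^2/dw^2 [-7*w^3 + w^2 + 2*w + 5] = 2 - 42*w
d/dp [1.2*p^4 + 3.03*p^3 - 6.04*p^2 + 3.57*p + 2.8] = 4.8*p^3 + 9.09*p^2 - 12.08*p + 3.57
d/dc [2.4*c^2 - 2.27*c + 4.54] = 4.8*c - 2.27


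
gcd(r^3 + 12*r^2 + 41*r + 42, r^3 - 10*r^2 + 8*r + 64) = r + 2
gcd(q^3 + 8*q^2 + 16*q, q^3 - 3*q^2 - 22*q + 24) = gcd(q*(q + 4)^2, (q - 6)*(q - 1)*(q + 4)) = q + 4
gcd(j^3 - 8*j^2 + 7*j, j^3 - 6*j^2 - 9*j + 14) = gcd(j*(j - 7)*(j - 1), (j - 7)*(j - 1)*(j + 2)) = j^2 - 8*j + 7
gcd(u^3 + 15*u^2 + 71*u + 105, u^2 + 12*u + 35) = u^2 + 12*u + 35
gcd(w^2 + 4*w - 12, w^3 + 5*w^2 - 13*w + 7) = 1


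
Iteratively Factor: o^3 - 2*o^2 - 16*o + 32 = (o + 4)*(o^2 - 6*o + 8) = (o - 2)*(o + 4)*(o - 4)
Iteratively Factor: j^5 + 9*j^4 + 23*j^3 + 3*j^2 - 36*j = (j + 3)*(j^4 + 6*j^3 + 5*j^2 - 12*j) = (j - 1)*(j + 3)*(j^3 + 7*j^2 + 12*j) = j*(j - 1)*(j + 3)*(j^2 + 7*j + 12) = j*(j - 1)*(j + 3)^2*(j + 4)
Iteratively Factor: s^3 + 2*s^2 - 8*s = (s)*(s^2 + 2*s - 8) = s*(s + 4)*(s - 2)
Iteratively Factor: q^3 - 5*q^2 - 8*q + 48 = (q + 3)*(q^2 - 8*q + 16) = (q - 4)*(q + 3)*(q - 4)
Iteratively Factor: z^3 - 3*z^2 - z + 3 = (z - 1)*(z^2 - 2*z - 3) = (z - 3)*(z - 1)*(z + 1)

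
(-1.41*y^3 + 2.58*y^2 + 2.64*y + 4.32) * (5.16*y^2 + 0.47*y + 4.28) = -7.2756*y^5 + 12.6501*y^4 + 8.8002*y^3 + 34.5744*y^2 + 13.3296*y + 18.4896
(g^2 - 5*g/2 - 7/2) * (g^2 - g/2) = g^4 - 3*g^3 - 9*g^2/4 + 7*g/4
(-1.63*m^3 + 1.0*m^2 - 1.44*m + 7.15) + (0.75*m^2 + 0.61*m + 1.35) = -1.63*m^3 + 1.75*m^2 - 0.83*m + 8.5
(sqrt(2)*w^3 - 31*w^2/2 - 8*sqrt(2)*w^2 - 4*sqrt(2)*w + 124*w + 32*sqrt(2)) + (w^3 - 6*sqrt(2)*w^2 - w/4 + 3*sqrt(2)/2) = w^3 + sqrt(2)*w^3 - 14*sqrt(2)*w^2 - 31*w^2/2 - 4*sqrt(2)*w + 495*w/4 + 67*sqrt(2)/2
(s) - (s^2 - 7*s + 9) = -s^2 + 8*s - 9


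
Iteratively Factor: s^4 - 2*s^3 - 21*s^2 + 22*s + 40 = (s + 1)*(s^3 - 3*s^2 - 18*s + 40) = (s - 2)*(s + 1)*(s^2 - s - 20) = (s - 5)*(s - 2)*(s + 1)*(s + 4)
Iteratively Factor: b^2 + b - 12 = (b - 3)*(b + 4)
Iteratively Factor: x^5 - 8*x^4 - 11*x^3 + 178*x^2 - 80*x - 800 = (x - 5)*(x^4 - 3*x^3 - 26*x^2 + 48*x + 160) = (x - 5)^2*(x^3 + 2*x^2 - 16*x - 32) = (x - 5)^2*(x + 4)*(x^2 - 2*x - 8) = (x - 5)^2*(x - 4)*(x + 4)*(x + 2)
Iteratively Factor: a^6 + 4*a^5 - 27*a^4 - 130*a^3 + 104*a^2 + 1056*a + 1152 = (a - 4)*(a^5 + 8*a^4 + 5*a^3 - 110*a^2 - 336*a - 288) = (a - 4)^2*(a^4 + 12*a^3 + 53*a^2 + 102*a + 72) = (a - 4)^2*(a + 3)*(a^3 + 9*a^2 + 26*a + 24) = (a - 4)^2*(a + 3)*(a + 4)*(a^2 + 5*a + 6) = (a - 4)^2*(a + 3)^2*(a + 4)*(a + 2)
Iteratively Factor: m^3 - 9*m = (m - 3)*(m^2 + 3*m) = m*(m - 3)*(m + 3)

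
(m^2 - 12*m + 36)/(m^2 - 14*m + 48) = (m - 6)/(m - 8)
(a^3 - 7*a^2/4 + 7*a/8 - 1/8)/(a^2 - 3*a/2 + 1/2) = a - 1/4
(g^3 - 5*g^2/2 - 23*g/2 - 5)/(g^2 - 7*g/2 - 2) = (g^2 - 3*g - 10)/(g - 4)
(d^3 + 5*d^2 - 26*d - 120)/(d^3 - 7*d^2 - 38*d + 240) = (d + 4)/(d - 8)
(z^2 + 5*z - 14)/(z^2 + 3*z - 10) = (z + 7)/(z + 5)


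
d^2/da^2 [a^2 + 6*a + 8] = 2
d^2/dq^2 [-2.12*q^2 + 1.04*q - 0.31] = -4.24000000000000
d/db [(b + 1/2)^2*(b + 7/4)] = (b + 1/2)*(3*b + 4)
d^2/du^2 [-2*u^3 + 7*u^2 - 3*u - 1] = 14 - 12*u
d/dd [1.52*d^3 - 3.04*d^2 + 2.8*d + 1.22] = 4.56*d^2 - 6.08*d + 2.8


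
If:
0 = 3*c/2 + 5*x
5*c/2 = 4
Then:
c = 8/5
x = -12/25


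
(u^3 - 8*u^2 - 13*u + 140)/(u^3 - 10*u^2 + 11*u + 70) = (u + 4)/(u + 2)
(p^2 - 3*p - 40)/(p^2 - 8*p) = (p + 5)/p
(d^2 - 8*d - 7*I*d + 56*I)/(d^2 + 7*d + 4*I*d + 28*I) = (d^2 - d*(8 + 7*I) + 56*I)/(d^2 + d*(7 + 4*I) + 28*I)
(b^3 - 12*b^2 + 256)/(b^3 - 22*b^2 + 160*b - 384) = (b + 4)/(b - 6)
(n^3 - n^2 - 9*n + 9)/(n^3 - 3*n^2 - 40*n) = (-n^3 + n^2 + 9*n - 9)/(n*(-n^2 + 3*n + 40))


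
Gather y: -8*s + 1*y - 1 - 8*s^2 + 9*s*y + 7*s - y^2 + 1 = -8*s^2 - s - y^2 + y*(9*s + 1)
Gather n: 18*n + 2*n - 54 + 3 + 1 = 20*n - 50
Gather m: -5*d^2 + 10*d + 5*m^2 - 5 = -5*d^2 + 10*d + 5*m^2 - 5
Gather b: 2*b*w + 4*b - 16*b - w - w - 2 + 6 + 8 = b*(2*w - 12) - 2*w + 12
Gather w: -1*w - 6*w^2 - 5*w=-6*w^2 - 6*w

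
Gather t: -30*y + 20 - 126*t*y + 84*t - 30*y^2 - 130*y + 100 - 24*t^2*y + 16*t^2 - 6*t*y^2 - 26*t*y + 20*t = t^2*(16 - 24*y) + t*(-6*y^2 - 152*y + 104) - 30*y^2 - 160*y + 120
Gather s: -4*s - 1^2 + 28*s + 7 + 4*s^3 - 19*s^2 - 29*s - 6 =4*s^3 - 19*s^2 - 5*s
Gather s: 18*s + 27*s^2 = 27*s^2 + 18*s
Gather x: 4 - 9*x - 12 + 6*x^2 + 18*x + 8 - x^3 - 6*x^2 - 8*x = -x^3 + x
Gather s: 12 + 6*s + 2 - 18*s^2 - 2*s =-18*s^2 + 4*s + 14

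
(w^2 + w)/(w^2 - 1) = w/(w - 1)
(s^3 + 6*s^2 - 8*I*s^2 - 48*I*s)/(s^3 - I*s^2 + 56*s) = (s + 6)/(s + 7*I)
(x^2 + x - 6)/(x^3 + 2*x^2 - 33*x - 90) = (x - 2)/(x^2 - x - 30)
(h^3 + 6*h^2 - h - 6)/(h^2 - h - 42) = (h^2 - 1)/(h - 7)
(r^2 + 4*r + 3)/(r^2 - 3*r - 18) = (r + 1)/(r - 6)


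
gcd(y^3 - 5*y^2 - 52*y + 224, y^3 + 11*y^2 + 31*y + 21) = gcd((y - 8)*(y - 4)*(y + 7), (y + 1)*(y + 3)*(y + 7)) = y + 7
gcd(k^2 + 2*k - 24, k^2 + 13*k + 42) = k + 6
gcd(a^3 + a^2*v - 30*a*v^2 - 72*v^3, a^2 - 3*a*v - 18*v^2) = -a^2 + 3*a*v + 18*v^2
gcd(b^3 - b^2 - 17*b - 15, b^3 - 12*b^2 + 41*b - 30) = b - 5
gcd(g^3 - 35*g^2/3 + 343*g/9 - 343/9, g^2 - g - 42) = g - 7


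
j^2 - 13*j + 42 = (j - 7)*(j - 6)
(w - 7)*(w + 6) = w^2 - w - 42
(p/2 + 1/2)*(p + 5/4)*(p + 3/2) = p^3/2 + 15*p^2/8 + 37*p/16 + 15/16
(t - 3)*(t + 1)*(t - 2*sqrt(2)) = t^3 - 2*sqrt(2)*t^2 - 2*t^2 - 3*t + 4*sqrt(2)*t + 6*sqrt(2)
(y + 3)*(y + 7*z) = y^2 + 7*y*z + 3*y + 21*z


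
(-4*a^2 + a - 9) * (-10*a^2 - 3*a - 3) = 40*a^4 + 2*a^3 + 99*a^2 + 24*a + 27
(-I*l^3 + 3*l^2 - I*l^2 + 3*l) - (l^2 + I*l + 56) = -I*l^3 + 2*l^2 - I*l^2 + 3*l - I*l - 56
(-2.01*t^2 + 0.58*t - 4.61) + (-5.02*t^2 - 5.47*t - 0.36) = -7.03*t^2 - 4.89*t - 4.97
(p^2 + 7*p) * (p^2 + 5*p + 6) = p^4 + 12*p^3 + 41*p^2 + 42*p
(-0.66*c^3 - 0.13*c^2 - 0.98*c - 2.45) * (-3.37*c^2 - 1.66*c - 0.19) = 2.2242*c^5 + 1.5337*c^4 + 3.6438*c^3 + 9.908*c^2 + 4.2532*c + 0.4655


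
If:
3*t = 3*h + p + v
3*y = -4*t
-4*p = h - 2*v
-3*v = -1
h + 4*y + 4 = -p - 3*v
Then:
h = 154/149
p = -41/447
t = 166/149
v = 1/3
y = -664/447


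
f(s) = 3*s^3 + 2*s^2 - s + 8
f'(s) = 9*s^2 + 4*s - 1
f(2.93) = 97.70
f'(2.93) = 87.98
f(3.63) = 174.22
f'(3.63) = 132.11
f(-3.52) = -94.54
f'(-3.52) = 96.43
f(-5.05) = -322.31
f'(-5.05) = 208.32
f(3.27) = 131.01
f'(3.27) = 108.32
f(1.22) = 15.20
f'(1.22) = 17.28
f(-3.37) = -80.73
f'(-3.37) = 87.73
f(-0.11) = 8.13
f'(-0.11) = -1.33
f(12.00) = 5468.00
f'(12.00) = 1343.00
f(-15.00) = -9652.00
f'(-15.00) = 1964.00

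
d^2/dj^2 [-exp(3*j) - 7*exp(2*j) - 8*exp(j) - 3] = (-9*exp(2*j) - 28*exp(j) - 8)*exp(j)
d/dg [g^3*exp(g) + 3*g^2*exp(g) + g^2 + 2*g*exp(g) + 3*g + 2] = g^3*exp(g) + 6*g^2*exp(g) + 8*g*exp(g) + 2*g + 2*exp(g) + 3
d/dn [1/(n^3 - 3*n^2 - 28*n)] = (-3*n^2 + 6*n + 28)/(n^2*(-n^2 + 3*n + 28)^2)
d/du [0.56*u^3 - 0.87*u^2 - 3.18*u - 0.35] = 1.68*u^2 - 1.74*u - 3.18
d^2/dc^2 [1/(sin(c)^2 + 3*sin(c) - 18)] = (-4*sin(c)^4 - 9*sin(c)^3 - 75*sin(c)^2 - 36*sin(c) + 54)/(sin(c)^2 + 3*sin(c) - 18)^3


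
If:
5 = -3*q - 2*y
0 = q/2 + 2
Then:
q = -4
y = 7/2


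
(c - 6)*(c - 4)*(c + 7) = c^3 - 3*c^2 - 46*c + 168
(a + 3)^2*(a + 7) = a^3 + 13*a^2 + 51*a + 63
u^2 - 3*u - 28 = (u - 7)*(u + 4)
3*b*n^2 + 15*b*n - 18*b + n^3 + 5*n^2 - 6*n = (3*b + n)*(n - 1)*(n + 6)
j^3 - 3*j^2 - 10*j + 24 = (j - 4)*(j - 2)*(j + 3)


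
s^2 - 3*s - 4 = (s - 4)*(s + 1)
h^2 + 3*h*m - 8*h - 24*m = (h - 8)*(h + 3*m)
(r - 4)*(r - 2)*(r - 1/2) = r^3 - 13*r^2/2 + 11*r - 4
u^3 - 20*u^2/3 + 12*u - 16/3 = (u - 4)*(u - 2)*(u - 2/3)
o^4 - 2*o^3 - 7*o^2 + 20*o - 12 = (o - 2)^2*(o - 1)*(o + 3)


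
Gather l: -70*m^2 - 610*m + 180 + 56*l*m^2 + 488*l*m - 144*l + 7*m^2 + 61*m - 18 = l*(56*m^2 + 488*m - 144) - 63*m^2 - 549*m + 162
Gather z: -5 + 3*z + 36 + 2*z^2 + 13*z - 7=2*z^2 + 16*z + 24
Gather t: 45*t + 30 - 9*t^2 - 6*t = -9*t^2 + 39*t + 30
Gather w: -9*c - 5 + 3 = -9*c - 2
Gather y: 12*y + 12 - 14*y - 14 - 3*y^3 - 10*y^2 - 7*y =-3*y^3 - 10*y^2 - 9*y - 2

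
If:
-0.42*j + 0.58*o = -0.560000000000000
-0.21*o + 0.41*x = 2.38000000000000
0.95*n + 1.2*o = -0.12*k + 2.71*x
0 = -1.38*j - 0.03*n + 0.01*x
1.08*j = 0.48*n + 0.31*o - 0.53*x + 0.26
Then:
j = -0.09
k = 83.92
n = 5.76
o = -1.03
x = 5.28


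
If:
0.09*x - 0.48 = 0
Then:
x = 5.33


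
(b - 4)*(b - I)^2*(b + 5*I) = b^4 - 4*b^3 + 3*I*b^3 + 9*b^2 - 12*I*b^2 - 36*b - 5*I*b + 20*I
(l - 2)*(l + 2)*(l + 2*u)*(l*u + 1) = l^4*u + 2*l^3*u^2 + l^3 - 2*l^2*u - 8*l*u^2 - 4*l - 8*u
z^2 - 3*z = z*(z - 3)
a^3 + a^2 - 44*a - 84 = (a - 7)*(a + 2)*(a + 6)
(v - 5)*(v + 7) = v^2 + 2*v - 35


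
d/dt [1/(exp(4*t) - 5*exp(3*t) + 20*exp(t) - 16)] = (-4*exp(3*t) + 15*exp(2*t) - 20)*exp(t)/(exp(4*t) - 5*exp(3*t) + 20*exp(t) - 16)^2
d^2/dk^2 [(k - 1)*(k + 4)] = 2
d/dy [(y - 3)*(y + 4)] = 2*y + 1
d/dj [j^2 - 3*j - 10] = 2*j - 3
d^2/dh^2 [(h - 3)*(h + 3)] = 2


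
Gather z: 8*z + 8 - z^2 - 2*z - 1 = -z^2 + 6*z + 7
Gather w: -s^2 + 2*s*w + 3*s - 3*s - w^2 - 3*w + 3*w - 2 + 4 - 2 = -s^2 + 2*s*w - w^2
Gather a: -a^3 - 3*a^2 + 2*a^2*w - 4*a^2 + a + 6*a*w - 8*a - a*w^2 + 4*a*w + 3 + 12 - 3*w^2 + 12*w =-a^3 + a^2*(2*w - 7) + a*(-w^2 + 10*w - 7) - 3*w^2 + 12*w + 15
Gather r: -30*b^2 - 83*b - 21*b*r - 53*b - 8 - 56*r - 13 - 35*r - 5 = -30*b^2 - 136*b + r*(-21*b - 91) - 26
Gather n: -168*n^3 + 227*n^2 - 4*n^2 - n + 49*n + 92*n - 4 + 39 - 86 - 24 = -168*n^3 + 223*n^2 + 140*n - 75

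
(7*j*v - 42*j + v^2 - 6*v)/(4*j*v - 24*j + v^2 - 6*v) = (7*j + v)/(4*j + v)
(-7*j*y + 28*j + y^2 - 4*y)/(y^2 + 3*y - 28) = (-7*j + y)/(y + 7)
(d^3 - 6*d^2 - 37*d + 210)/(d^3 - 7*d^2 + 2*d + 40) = (d^2 - d - 42)/(d^2 - 2*d - 8)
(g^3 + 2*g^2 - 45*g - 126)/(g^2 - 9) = (g^2 - g - 42)/(g - 3)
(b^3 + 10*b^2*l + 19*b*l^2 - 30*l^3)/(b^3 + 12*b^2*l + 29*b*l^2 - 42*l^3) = (b + 5*l)/(b + 7*l)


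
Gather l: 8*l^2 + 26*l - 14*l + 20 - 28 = 8*l^2 + 12*l - 8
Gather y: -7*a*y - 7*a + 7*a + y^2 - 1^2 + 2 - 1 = -7*a*y + y^2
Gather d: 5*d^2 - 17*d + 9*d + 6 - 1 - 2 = 5*d^2 - 8*d + 3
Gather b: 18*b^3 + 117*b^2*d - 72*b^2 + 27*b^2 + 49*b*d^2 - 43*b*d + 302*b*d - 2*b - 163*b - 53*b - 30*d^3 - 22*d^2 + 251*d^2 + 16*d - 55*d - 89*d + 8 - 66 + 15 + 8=18*b^3 + b^2*(117*d - 45) + b*(49*d^2 + 259*d - 218) - 30*d^3 + 229*d^2 - 128*d - 35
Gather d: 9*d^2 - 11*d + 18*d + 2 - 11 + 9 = 9*d^2 + 7*d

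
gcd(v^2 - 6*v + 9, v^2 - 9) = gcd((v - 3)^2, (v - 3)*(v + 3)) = v - 3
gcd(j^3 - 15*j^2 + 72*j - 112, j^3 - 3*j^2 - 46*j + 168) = j - 4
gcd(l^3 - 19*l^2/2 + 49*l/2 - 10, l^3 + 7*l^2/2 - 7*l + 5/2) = l - 1/2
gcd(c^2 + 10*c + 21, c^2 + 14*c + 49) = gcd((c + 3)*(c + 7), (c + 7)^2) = c + 7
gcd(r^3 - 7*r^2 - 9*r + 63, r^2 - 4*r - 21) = r^2 - 4*r - 21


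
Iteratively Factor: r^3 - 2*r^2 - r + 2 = (r - 1)*(r^2 - r - 2) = (r - 2)*(r - 1)*(r + 1)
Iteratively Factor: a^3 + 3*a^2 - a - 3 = (a + 1)*(a^2 + 2*a - 3) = (a + 1)*(a + 3)*(a - 1)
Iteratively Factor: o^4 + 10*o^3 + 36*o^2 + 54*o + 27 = (o + 3)*(o^3 + 7*o^2 + 15*o + 9) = (o + 1)*(o + 3)*(o^2 + 6*o + 9) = (o + 1)*(o + 3)^2*(o + 3)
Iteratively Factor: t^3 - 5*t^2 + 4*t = (t)*(t^2 - 5*t + 4) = t*(t - 4)*(t - 1)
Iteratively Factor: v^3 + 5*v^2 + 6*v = (v)*(v^2 + 5*v + 6) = v*(v + 3)*(v + 2)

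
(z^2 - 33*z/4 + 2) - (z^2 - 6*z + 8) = -9*z/4 - 6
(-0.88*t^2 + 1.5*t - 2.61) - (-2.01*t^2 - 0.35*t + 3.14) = 1.13*t^2 + 1.85*t - 5.75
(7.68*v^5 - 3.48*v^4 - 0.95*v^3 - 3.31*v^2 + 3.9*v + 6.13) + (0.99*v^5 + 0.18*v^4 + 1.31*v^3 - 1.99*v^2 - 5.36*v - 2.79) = 8.67*v^5 - 3.3*v^4 + 0.36*v^3 - 5.3*v^2 - 1.46*v + 3.34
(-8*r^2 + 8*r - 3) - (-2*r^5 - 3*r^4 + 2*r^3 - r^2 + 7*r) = 2*r^5 + 3*r^4 - 2*r^3 - 7*r^2 + r - 3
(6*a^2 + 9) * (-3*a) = -18*a^3 - 27*a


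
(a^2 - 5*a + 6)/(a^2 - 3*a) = (a - 2)/a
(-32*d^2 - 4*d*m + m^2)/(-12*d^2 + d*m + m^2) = (8*d - m)/(3*d - m)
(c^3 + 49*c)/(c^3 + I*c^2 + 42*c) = (c - 7*I)/(c - 6*I)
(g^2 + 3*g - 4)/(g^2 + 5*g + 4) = (g - 1)/(g + 1)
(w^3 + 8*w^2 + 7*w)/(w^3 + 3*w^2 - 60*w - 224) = w*(w + 1)/(w^2 - 4*w - 32)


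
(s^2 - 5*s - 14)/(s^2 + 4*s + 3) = (s^2 - 5*s - 14)/(s^2 + 4*s + 3)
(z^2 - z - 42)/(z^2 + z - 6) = (z^2 - z - 42)/(z^2 + z - 6)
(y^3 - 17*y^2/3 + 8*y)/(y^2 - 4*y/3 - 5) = y*(3*y - 8)/(3*y + 5)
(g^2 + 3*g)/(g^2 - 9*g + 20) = g*(g + 3)/(g^2 - 9*g + 20)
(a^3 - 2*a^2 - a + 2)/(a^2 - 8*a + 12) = (a^2 - 1)/(a - 6)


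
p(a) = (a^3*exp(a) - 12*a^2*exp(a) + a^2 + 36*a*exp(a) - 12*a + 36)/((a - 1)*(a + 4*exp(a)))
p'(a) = (a^3*exp(a) - 9*a^2*exp(a) + 12*a*exp(a) + 2*a + 36*exp(a) - 12)/((a - 1)*(a + 4*exp(a))) + (-4*exp(a) - 1)*(a^3*exp(a) - 12*a^2*exp(a) + a^2 + 36*a*exp(a) - 12*a + 36)/((a - 1)*(a + 4*exp(a))^2) - (a^3*exp(a) - 12*a^2*exp(a) + a^2 + 36*a*exp(a) - 12*a + 36)/((a - 1)^2*(a + 4*exp(a))) = ((a - 1)*(a + 4*exp(a))*(a^3*exp(a) - 9*a^2*exp(a) + 12*a*exp(a) + 2*a + 36*exp(a) - 12) - (a - 1)*(4*exp(a) + 1)*(a^3*exp(a) - 12*a^2*exp(a) + a^2 + 36*a*exp(a) - 12*a + 36) + (a + 4*exp(a))*(-a^3*exp(a) + 12*a^2*exp(a) - a^2 - 36*a*exp(a) + 12*a - 36))/((a - 1)^2*(a + 4*exp(a))^2)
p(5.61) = 0.05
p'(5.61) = -0.24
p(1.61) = 13.23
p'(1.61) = -21.50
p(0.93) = -111.38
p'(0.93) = -1597.43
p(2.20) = 6.55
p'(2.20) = -6.18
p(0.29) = -11.31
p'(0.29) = -13.28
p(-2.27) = 8.62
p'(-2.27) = 5.64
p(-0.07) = -8.80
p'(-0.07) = -2.11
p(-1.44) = 30.36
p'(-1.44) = 119.60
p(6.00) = 0.00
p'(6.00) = 0.00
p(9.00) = 2.53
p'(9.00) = 1.65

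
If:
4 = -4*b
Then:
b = -1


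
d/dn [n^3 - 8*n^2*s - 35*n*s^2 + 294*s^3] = 3*n^2 - 16*n*s - 35*s^2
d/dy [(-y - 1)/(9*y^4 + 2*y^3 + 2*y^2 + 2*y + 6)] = (27*y^4 + 40*y^3 + 8*y^2 + 4*y - 4)/(81*y^8 + 36*y^7 + 40*y^6 + 44*y^5 + 120*y^4 + 32*y^3 + 28*y^2 + 24*y + 36)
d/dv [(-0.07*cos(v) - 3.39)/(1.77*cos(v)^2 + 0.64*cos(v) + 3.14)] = (0.1239*sin(v)^2 - 12.0006*cos(v) - 2.0737)*sin(v)/(1.77*cos(v)^2 + 0.64*cos(v) + 3.14)^2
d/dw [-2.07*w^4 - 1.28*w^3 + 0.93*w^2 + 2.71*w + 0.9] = -8.28*w^3 - 3.84*w^2 + 1.86*w + 2.71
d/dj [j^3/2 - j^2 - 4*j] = 3*j^2/2 - 2*j - 4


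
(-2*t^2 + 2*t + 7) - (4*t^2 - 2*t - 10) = -6*t^2 + 4*t + 17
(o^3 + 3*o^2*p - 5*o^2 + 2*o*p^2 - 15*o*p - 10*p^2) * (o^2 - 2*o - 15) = o^5 + 3*o^4*p - 7*o^4 + 2*o^3*p^2 - 21*o^3*p - 5*o^3 - 14*o^2*p^2 - 15*o^2*p + 75*o^2 - 10*o*p^2 + 225*o*p + 150*p^2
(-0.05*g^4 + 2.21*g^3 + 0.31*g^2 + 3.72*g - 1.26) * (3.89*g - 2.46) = -0.1945*g^5 + 8.7199*g^4 - 4.2307*g^3 + 13.7082*g^2 - 14.0526*g + 3.0996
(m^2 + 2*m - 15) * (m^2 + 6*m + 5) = m^4 + 8*m^3 + 2*m^2 - 80*m - 75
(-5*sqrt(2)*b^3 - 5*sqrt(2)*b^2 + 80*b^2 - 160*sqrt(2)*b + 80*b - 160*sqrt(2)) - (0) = -5*sqrt(2)*b^3 - 5*sqrt(2)*b^2 + 80*b^2 - 160*sqrt(2)*b + 80*b - 160*sqrt(2)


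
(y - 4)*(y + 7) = y^2 + 3*y - 28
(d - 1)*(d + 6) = d^2 + 5*d - 6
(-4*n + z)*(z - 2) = -4*n*z + 8*n + z^2 - 2*z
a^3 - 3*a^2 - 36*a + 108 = (a - 6)*(a - 3)*(a + 6)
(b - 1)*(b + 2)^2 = b^3 + 3*b^2 - 4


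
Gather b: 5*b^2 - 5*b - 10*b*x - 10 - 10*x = 5*b^2 + b*(-10*x - 5) - 10*x - 10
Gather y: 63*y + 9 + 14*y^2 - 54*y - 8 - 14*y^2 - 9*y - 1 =0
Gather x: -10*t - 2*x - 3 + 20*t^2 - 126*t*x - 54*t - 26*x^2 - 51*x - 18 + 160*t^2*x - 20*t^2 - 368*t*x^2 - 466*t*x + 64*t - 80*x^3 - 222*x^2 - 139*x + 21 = -80*x^3 + x^2*(-368*t - 248) + x*(160*t^2 - 592*t - 192)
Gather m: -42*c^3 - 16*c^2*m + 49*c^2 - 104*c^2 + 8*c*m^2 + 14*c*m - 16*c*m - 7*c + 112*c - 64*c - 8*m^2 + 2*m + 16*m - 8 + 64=-42*c^3 - 55*c^2 + 41*c + m^2*(8*c - 8) + m*(-16*c^2 - 2*c + 18) + 56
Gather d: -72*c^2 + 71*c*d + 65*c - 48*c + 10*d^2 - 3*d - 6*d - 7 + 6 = -72*c^2 + 17*c + 10*d^2 + d*(71*c - 9) - 1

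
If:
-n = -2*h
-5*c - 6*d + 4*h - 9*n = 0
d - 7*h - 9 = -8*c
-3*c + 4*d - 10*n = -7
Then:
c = 247/202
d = -1551/1616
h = -41/1616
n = -41/808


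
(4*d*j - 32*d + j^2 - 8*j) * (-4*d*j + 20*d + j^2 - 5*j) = -16*d^2*j^2 + 208*d^2*j - 640*d^2 + j^4 - 13*j^3 + 40*j^2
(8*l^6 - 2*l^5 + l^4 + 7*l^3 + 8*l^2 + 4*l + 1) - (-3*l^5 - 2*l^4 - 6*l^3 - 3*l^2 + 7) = 8*l^6 + l^5 + 3*l^4 + 13*l^3 + 11*l^2 + 4*l - 6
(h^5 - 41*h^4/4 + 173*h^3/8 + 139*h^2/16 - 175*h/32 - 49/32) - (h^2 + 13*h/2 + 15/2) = h^5 - 41*h^4/4 + 173*h^3/8 + 123*h^2/16 - 383*h/32 - 289/32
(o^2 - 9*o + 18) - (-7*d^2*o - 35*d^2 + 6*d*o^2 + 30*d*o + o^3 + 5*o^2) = 7*d^2*o + 35*d^2 - 6*d*o^2 - 30*d*o - o^3 - 4*o^2 - 9*o + 18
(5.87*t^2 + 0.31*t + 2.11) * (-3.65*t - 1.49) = -21.4255*t^3 - 9.8778*t^2 - 8.1634*t - 3.1439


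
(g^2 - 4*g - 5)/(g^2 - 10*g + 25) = (g + 1)/(g - 5)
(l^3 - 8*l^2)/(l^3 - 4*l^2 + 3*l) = l*(l - 8)/(l^2 - 4*l + 3)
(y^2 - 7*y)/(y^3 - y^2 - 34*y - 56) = y/(y^2 + 6*y + 8)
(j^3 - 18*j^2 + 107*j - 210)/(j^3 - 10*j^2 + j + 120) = (j^2 - 13*j + 42)/(j^2 - 5*j - 24)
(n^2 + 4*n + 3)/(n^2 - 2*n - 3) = (n + 3)/(n - 3)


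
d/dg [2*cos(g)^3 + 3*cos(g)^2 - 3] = -6*(cos(g) + 1)*sin(g)*cos(g)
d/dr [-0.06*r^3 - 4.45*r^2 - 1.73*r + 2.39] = -0.18*r^2 - 8.9*r - 1.73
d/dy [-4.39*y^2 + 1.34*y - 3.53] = 1.34 - 8.78*y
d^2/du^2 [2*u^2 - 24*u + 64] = 4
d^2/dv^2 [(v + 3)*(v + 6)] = 2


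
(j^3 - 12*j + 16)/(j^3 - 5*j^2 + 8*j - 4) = (j + 4)/(j - 1)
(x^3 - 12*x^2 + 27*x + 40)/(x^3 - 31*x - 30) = (x^2 - 13*x + 40)/(x^2 - x - 30)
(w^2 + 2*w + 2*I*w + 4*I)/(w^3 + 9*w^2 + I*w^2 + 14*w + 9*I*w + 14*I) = (w + 2*I)/(w^2 + w*(7 + I) + 7*I)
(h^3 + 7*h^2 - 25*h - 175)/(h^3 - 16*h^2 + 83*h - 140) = (h^2 + 12*h + 35)/(h^2 - 11*h + 28)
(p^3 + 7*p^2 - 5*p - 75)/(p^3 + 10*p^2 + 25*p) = (p - 3)/p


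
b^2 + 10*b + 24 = (b + 4)*(b + 6)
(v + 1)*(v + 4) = v^2 + 5*v + 4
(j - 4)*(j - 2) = j^2 - 6*j + 8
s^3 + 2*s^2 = s^2*(s + 2)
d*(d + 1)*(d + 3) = d^3 + 4*d^2 + 3*d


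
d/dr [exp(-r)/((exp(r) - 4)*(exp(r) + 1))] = (-3*exp(2*r) + 6*exp(r) + 4)*exp(-r)/(exp(4*r) - 6*exp(3*r) + exp(2*r) + 24*exp(r) + 16)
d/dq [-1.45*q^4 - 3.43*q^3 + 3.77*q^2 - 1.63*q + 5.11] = -5.8*q^3 - 10.29*q^2 + 7.54*q - 1.63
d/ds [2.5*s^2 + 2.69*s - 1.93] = 5.0*s + 2.69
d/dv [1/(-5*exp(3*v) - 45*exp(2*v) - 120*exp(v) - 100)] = 3*(exp(2*v) + 6*exp(v) + 8)*exp(v)/(5*(exp(3*v) + 9*exp(2*v) + 24*exp(v) + 20)^2)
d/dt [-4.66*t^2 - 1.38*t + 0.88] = -9.32*t - 1.38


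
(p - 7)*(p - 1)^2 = p^3 - 9*p^2 + 15*p - 7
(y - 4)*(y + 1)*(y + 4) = y^3 + y^2 - 16*y - 16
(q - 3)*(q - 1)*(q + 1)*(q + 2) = q^4 - q^3 - 7*q^2 + q + 6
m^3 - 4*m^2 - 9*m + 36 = (m - 4)*(m - 3)*(m + 3)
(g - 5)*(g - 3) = g^2 - 8*g + 15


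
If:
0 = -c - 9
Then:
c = -9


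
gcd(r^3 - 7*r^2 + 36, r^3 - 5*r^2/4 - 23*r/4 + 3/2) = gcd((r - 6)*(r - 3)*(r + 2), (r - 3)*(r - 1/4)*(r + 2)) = r^2 - r - 6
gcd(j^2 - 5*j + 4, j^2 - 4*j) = j - 4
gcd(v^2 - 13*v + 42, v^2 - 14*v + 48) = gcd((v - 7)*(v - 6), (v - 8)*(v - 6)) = v - 6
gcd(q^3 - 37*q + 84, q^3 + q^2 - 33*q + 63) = q^2 + 4*q - 21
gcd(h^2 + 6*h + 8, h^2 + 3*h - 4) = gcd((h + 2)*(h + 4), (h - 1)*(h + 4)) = h + 4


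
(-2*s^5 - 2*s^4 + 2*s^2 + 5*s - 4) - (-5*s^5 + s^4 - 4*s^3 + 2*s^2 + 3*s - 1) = 3*s^5 - 3*s^4 + 4*s^3 + 2*s - 3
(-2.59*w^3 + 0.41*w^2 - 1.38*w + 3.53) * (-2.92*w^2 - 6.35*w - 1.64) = 7.5628*w^5 + 15.2493*w^4 + 5.6737*w^3 - 2.217*w^2 - 20.1523*w - 5.7892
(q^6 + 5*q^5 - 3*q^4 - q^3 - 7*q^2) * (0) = 0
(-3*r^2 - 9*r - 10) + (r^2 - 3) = -2*r^2 - 9*r - 13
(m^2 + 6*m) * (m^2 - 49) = m^4 + 6*m^3 - 49*m^2 - 294*m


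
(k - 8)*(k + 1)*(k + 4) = k^3 - 3*k^2 - 36*k - 32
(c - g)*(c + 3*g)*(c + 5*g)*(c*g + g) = c^4*g + 7*c^3*g^2 + c^3*g + 7*c^2*g^3 + 7*c^2*g^2 - 15*c*g^4 + 7*c*g^3 - 15*g^4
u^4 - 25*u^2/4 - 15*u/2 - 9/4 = (u - 3)*(u + 1/2)*(u + 1)*(u + 3/2)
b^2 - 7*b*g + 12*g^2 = (b - 4*g)*(b - 3*g)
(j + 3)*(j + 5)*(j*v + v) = j^3*v + 9*j^2*v + 23*j*v + 15*v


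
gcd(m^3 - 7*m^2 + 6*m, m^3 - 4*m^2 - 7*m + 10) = m - 1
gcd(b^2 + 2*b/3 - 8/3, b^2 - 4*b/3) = b - 4/3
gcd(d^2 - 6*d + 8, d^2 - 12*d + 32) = d - 4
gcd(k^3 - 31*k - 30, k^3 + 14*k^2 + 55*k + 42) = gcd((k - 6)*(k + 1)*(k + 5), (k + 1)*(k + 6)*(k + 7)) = k + 1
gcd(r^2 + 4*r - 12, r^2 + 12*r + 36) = r + 6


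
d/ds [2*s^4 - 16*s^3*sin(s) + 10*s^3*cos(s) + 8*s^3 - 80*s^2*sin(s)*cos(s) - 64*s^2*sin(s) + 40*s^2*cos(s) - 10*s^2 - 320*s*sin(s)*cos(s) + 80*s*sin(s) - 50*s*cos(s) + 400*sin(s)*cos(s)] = -10*s^3*sin(s) - 16*s^3*cos(s) + 8*s^3 - 88*s^2*sin(s) - 34*s^2*cos(s) - 80*s^2*cos(2*s) + 24*s^2 - 78*s*sin(s) - 80*s*sin(2*s) + 160*s*cos(s) - 320*s*cos(2*s) - 20*s + 80*sin(s) - 160*sin(2*s) - 50*cos(s) + 400*cos(2*s)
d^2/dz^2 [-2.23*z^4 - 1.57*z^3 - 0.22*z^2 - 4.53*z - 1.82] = -26.76*z^2 - 9.42*z - 0.44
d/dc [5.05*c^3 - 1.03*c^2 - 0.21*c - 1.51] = 15.15*c^2 - 2.06*c - 0.21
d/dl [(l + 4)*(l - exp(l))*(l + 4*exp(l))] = (1 - exp(l))*(l + 4)*(l + 4*exp(l)) + (l + 4)*(l - exp(l))*(4*exp(l) + 1) + (l - exp(l))*(l + 4*exp(l))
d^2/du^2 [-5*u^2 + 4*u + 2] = -10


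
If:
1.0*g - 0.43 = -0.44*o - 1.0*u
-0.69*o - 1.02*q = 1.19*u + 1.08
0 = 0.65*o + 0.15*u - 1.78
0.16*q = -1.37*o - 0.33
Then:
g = -7.57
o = 0.99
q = -10.56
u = 7.57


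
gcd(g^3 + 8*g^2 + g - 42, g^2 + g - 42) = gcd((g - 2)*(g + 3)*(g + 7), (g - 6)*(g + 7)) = g + 7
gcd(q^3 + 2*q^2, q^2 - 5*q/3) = q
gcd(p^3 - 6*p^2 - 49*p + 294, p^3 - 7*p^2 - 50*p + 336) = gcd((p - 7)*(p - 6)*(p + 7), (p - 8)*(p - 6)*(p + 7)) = p^2 + p - 42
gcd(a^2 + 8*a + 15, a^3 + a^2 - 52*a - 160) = a + 5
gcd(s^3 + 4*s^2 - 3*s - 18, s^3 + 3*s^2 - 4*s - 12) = s^2 + s - 6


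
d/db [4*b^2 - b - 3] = 8*b - 1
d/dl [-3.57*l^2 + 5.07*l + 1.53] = 5.07 - 7.14*l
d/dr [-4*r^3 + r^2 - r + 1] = -12*r^2 + 2*r - 1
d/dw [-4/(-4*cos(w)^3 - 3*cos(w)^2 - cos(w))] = 4*(12*sin(w) + sin(w)/cos(w)^2 + 6*tan(w))/(-4*sin(w)^2 + 3*cos(w) + 5)^2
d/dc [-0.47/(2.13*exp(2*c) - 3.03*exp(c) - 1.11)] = (2.0022*exp(c) - 1.4241)*exp(c)/(-2.13*exp(2*c) + 3.03*exp(c) + 1.11)^2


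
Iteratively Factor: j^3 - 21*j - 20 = (j + 4)*(j^2 - 4*j - 5) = (j + 1)*(j + 4)*(j - 5)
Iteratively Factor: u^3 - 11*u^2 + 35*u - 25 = (u - 5)*(u^2 - 6*u + 5) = (u - 5)^2*(u - 1)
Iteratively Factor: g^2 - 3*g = (g - 3)*(g)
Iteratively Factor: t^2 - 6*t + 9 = (t - 3)*(t - 3)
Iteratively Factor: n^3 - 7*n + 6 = (n - 1)*(n^2 + n - 6) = (n - 1)*(n + 3)*(n - 2)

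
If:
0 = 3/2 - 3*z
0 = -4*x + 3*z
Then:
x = 3/8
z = 1/2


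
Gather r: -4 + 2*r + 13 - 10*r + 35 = 44 - 8*r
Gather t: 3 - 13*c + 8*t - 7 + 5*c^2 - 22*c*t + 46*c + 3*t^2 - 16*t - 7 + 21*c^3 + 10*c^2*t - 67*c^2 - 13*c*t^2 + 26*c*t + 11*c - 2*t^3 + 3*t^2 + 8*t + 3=21*c^3 - 62*c^2 + 44*c - 2*t^3 + t^2*(6 - 13*c) + t*(10*c^2 + 4*c) - 8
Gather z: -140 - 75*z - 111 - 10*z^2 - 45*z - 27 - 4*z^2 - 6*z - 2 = -14*z^2 - 126*z - 280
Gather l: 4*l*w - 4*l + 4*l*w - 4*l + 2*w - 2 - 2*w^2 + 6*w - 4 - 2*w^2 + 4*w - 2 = l*(8*w - 8) - 4*w^2 + 12*w - 8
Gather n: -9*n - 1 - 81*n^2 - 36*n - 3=-81*n^2 - 45*n - 4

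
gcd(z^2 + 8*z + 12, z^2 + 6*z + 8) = z + 2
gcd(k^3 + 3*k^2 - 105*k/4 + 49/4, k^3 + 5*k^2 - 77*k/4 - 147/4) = k^2 + 7*k/2 - 49/2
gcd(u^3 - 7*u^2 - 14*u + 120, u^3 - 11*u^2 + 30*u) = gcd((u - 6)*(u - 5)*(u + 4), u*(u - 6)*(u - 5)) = u^2 - 11*u + 30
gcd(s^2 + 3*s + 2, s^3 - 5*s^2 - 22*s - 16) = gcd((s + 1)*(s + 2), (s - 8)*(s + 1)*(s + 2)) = s^2 + 3*s + 2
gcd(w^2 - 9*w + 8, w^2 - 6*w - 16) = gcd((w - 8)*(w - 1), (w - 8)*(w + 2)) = w - 8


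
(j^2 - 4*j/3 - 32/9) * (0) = 0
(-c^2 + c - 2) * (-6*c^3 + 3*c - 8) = 6*c^5 - 6*c^4 + 9*c^3 + 11*c^2 - 14*c + 16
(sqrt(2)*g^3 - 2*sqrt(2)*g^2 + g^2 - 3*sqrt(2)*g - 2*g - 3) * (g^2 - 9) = sqrt(2)*g^5 - 2*sqrt(2)*g^4 + g^4 - 12*sqrt(2)*g^3 - 2*g^3 - 12*g^2 + 18*sqrt(2)*g^2 + 18*g + 27*sqrt(2)*g + 27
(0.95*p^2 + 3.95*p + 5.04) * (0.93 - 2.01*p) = -1.9095*p^3 - 7.056*p^2 - 6.4569*p + 4.6872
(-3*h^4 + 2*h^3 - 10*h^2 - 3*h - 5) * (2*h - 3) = -6*h^5 + 13*h^4 - 26*h^3 + 24*h^2 - h + 15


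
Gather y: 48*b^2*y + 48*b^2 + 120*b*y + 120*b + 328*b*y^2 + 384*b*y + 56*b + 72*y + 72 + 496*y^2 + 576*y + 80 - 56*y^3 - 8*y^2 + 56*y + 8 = 48*b^2 + 176*b - 56*y^3 + y^2*(328*b + 488) + y*(48*b^2 + 504*b + 704) + 160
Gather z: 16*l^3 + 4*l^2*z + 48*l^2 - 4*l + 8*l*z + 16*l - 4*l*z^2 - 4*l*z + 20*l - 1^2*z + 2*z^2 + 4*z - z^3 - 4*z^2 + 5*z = 16*l^3 + 48*l^2 + 32*l - z^3 + z^2*(-4*l - 2) + z*(4*l^2 + 4*l + 8)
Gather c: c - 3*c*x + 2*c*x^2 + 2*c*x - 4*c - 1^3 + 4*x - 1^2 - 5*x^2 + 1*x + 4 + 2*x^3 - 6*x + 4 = c*(2*x^2 - x - 3) + 2*x^3 - 5*x^2 - x + 6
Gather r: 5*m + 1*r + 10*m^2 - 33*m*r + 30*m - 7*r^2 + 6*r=10*m^2 + 35*m - 7*r^2 + r*(7 - 33*m)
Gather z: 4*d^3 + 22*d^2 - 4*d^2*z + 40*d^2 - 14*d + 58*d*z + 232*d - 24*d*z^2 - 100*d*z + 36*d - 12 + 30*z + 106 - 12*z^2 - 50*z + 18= 4*d^3 + 62*d^2 + 254*d + z^2*(-24*d - 12) + z*(-4*d^2 - 42*d - 20) + 112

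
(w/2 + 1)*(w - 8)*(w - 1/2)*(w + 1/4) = w^4/2 - 25*w^3/8 - 117*w^2/16 + 19*w/8 + 1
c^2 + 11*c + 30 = (c + 5)*(c + 6)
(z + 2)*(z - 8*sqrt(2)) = z^2 - 8*sqrt(2)*z + 2*z - 16*sqrt(2)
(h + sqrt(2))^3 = h^3 + 3*sqrt(2)*h^2 + 6*h + 2*sqrt(2)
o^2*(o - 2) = o^3 - 2*o^2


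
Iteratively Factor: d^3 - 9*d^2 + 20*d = (d)*(d^2 - 9*d + 20) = d*(d - 4)*(d - 5)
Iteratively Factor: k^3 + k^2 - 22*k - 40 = (k - 5)*(k^2 + 6*k + 8) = (k - 5)*(k + 2)*(k + 4)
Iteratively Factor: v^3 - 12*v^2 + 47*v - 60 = (v - 5)*(v^2 - 7*v + 12) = (v - 5)*(v - 3)*(v - 4)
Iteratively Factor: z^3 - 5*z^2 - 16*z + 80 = (z - 4)*(z^2 - z - 20) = (z - 5)*(z - 4)*(z + 4)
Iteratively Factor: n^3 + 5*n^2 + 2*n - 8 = (n - 1)*(n^2 + 6*n + 8) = (n - 1)*(n + 2)*(n + 4)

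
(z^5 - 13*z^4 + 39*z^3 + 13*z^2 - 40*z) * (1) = z^5 - 13*z^4 + 39*z^3 + 13*z^2 - 40*z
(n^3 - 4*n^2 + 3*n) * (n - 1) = n^4 - 5*n^3 + 7*n^2 - 3*n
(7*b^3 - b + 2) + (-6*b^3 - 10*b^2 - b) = b^3 - 10*b^2 - 2*b + 2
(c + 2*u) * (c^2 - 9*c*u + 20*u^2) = c^3 - 7*c^2*u + 2*c*u^2 + 40*u^3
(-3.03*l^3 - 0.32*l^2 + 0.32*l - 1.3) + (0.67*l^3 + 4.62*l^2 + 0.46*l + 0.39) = -2.36*l^3 + 4.3*l^2 + 0.78*l - 0.91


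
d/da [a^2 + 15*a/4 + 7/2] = 2*a + 15/4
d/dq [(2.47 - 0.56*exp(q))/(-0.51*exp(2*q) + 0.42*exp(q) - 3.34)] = (-0.2856*exp(2*q) + 2.5194*exp(q) + 0.833)*exp(q)/(0.2601*exp(4*q) - 0.4284*exp(3*q) + 3.5832*exp(2*q) - 2.8056*exp(q) + 11.1556)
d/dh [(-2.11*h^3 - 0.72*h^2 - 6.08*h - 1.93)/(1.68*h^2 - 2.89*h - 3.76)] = (-3.5448*h^4 + 12.1958*h^3 + 36.096*h^2 + 11.8992*h + 17.2831)/(2.8224*h^4 - 9.7104*h^3 - 4.2815*h^2 + 21.7328*h + 14.1376)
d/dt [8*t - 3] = 8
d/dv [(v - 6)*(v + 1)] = 2*v - 5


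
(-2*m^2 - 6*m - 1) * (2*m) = -4*m^3 - 12*m^2 - 2*m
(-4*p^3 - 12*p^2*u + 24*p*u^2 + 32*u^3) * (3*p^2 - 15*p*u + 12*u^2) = -12*p^5 + 24*p^4*u + 204*p^3*u^2 - 408*p^2*u^3 - 192*p*u^4 + 384*u^5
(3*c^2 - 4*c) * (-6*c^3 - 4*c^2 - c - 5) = -18*c^5 + 12*c^4 + 13*c^3 - 11*c^2 + 20*c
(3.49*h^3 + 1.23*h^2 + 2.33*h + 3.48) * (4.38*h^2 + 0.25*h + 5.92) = 15.2862*h^5 + 6.2599*h^4 + 31.1737*h^3 + 23.1065*h^2 + 14.6636*h + 20.6016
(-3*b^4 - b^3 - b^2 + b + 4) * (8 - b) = 3*b^5 - 23*b^4 - 7*b^3 - 9*b^2 + 4*b + 32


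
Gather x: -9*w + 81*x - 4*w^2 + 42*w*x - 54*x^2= -4*w^2 - 9*w - 54*x^2 + x*(42*w + 81)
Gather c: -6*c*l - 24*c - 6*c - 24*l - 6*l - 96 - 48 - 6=c*(-6*l - 30) - 30*l - 150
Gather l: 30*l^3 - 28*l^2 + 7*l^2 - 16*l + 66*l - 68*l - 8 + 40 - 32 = 30*l^3 - 21*l^2 - 18*l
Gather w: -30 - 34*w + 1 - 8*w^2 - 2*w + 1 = -8*w^2 - 36*w - 28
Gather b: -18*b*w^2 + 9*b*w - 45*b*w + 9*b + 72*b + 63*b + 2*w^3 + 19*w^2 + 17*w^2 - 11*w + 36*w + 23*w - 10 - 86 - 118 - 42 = b*(-18*w^2 - 36*w + 144) + 2*w^3 + 36*w^2 + 48*w - 256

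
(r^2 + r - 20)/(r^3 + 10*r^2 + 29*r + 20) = (r - 4)/(r^2 + 5*r + 4)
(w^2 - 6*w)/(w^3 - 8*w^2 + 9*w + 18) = w/(w^2 - 2*w - 3)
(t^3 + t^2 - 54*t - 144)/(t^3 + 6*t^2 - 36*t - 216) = (t^2 - 5*t - 24)/(t^2 - 36)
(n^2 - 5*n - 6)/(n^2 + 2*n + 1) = (n - 6)/(n + 1)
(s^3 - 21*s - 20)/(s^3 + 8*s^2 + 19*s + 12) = (s - 5)/(s + 3)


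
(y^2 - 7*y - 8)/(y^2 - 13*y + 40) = (y + 1)/(y - 5)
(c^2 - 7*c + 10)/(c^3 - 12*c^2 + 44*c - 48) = (c - 5)/(c^2 - 10*c + 24)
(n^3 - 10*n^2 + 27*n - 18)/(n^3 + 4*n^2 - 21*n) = (n^2 - 7*n + 6)/(n*(n + 7))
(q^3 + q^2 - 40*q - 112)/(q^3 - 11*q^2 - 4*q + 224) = (q + 4)/(q - 8)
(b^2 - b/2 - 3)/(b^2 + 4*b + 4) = (b^2 - b/2 - 3)/(b^2 + 4*b + 4)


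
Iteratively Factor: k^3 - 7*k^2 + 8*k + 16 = (k - 4)*(k^2 - 3*k - 4) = (k - 4)*(k + 1)*(k - 4)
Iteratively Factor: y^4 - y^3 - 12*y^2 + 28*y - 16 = (y - 2)*(y^3 + y^2 - 10*y + 8) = (y - 2)*(y + 4)*(y^2 - 3*y + 2) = (y - 2)*(y - 1)*(y + 4)*(y - 2)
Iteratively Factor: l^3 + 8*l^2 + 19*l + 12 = (l + 3)*(l^2 + 5*l + 4) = (l + 3)*(l + 4)*(l + 1)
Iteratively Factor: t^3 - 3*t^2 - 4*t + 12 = (t + 2)*(t^2 - 5*t + 6) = (t - 3)*(t + 2)*(t - 2)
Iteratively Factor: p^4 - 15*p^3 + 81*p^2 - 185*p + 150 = (p - 5)*(p^3 - 10*p^2 + 31*p - 30) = (p - 5)*(p - 2)*(p^2 - 8*p + 15) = (p - 5)^2*(p - 2)*(p - 3)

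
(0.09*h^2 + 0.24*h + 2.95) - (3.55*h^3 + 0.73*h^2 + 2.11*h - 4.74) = -3.55*h^3 - 0.64*h^2 - 1.87*h + 7.69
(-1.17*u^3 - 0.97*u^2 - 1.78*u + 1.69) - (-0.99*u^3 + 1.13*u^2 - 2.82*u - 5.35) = -0.18*u^3 - 2.1*u^2 + 1.04*u + 7.04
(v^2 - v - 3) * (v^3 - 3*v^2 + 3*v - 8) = v^5 - 4*v^4 + 3*v^3 - 2*v^2 - v + 24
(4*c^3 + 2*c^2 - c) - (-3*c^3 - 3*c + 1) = 7*c^3 + 2*c^2 + 2*c - 1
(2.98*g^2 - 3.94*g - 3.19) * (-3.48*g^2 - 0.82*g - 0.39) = -10.3704*g^4 + 11.2676*g^3 + 13.1698*g^2 + 4.1524*g + 1.2441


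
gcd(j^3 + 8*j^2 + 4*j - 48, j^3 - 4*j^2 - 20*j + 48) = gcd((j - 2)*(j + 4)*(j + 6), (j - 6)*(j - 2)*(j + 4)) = j^2 + 2*j - 8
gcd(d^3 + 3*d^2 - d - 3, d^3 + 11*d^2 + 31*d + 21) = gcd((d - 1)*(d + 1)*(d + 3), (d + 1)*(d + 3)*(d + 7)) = d^2 + 4*d + 3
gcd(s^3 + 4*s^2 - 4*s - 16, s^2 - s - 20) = s + 4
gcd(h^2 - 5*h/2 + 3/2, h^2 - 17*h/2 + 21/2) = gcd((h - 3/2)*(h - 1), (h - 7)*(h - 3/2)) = h - 3/2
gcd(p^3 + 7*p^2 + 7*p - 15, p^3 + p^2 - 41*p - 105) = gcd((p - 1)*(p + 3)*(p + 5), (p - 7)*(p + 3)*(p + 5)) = p^2 + 8*p + 15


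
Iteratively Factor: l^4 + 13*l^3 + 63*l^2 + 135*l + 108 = (l + 3)*(l^3 + 10*l^2 + 33*l + 36) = (l + 3)^2*(l^2 + 7*l + 12) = (l + 3)^2*(l + 4)*(l + 3)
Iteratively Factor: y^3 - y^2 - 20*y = (y + 4)*(y^2 - 5*y) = (y - 5)*(y + 4)*(y)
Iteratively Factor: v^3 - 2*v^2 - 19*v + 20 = (v + 4)*(v^2 - 6*v + 5) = (v - 5)*(v + 4)*(v - 1)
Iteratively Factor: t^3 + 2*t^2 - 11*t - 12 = (t + 1)*(t^2 + t - 12) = (t + 1)*(t + 4)*(t - 3)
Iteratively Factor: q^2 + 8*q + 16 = (q + 4)*(q + 4)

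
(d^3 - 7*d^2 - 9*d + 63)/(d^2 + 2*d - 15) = (d^2 - 4*d - 21)/(d + 5)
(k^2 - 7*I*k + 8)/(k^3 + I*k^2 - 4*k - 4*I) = (k - 8*I)/(k^2 - 4)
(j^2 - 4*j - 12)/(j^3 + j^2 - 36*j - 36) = (j + 2)/(j^2 + 7*j + 6)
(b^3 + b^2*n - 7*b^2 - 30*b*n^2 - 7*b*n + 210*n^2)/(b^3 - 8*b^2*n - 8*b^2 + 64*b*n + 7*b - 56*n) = (b^2 + b*n - 30*n^2)/(b^2 - 8*b*n - b + 8*n)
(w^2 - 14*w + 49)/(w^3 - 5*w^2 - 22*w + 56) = (w - 7)/(w^2 + 2*w - 8)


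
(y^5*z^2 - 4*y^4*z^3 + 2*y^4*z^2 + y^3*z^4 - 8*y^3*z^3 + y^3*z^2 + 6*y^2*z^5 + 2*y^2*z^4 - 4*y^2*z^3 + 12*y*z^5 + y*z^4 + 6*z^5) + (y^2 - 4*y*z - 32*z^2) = y^5*z^2 - 4*y^4*z^3 + 2*y^4*z^2 + y^3*z^4 - 8*y^3*z^3 + y^3*z^2 + 6*y^2*z^5 + 2*y^2*z^4 - 4*y^2*z^3 + y^2 + 12*y*z^5 + y*z^4 - 4*y*z + 6*z^5 - 32*z^2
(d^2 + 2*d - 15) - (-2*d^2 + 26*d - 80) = 3*d^2 - 24*d + 65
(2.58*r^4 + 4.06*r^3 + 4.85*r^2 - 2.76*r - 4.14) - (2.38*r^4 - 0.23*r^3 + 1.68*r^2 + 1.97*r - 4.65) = 0.2*r^4 + 4.29*r^3 + 3.17*r^2 - 4.73*r + 0.510000000000001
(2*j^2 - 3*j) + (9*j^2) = 11*j^2 - 3*j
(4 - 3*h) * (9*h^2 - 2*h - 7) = -27*h^3 + 42*h^2 + 13*h - 28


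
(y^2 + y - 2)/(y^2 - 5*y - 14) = (y - 1)/(y - 7)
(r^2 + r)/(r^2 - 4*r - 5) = r/(r - 5)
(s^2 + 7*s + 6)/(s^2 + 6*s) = (s + 1)/s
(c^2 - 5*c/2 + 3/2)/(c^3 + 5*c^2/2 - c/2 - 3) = (2*c - 3)/(2*c^2 + 7*c + 6)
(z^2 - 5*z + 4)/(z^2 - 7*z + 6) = (z - 4)/(z - 6)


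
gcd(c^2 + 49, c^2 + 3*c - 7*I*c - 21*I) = c - 7*I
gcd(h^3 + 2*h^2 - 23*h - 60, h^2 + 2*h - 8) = h + 4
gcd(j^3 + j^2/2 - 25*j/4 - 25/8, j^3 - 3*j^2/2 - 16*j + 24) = 1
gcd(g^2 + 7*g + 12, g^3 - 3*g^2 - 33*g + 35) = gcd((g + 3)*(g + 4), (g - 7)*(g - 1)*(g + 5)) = 1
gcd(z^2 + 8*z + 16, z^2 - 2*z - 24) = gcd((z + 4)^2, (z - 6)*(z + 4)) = z + 4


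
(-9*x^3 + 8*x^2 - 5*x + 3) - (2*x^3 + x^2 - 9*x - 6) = -11*x^3 + 7*x^2 + 4*x + 9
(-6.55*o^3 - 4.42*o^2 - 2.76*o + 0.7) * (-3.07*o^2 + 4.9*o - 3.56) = 20.1085*o^5 - 18.5256*o^4 + 10.1332*o^3 + 0.062200000000002*o^2 + 13.2556*o - 2.492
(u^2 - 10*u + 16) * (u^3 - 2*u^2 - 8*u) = u^5 - 12*u^4 + 28*u^3 + 48*u^2 - 128*u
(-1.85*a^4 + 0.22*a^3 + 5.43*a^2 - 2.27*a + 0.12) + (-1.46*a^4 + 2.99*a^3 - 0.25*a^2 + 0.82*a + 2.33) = -3.31*a^4 + 3.21*a^3 + 5.18*a^2 - 1.45*a + 2.45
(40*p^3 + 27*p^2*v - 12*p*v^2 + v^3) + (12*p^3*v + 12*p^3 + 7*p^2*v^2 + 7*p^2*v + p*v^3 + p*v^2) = 12*p^3*v + 52*p^3 + 7*p^2*v^2 + 34*p^2*v + p*v^3 - 11*p*v^2 + v^3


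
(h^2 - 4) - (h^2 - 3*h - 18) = 3*h + 14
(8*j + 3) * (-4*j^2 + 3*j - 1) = -32*j^3 + 12*j^2 + j - 3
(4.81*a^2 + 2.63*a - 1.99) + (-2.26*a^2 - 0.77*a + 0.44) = 2.55*a^2 + 1.86*a - 1.55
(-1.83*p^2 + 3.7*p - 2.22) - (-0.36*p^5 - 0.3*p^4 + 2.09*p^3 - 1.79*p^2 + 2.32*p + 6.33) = 0.36*p^5 + 0.3*p^4 - 2.09*p^3 - 0.04*p^2 + 1.38*p - 8.55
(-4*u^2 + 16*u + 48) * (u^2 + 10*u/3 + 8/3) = -4*u^4 + 8*u^3/3 + 272*u^2/3 + 608*u/3 + 128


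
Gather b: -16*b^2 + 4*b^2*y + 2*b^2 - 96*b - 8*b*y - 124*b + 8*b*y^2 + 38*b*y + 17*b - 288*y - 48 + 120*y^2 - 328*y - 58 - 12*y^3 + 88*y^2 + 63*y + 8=b^2*(4*y - 14) + b*(8*y^2 + 30*y - 203) - 12*y^3 + 208*y^2 - 553*y - 98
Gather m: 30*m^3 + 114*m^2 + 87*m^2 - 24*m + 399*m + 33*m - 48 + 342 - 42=30*m^3 + 201*m^2 + 408*m + 252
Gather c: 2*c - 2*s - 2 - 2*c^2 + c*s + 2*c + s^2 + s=-2*c^2 + c*(s + 4) + s^2 - s - 2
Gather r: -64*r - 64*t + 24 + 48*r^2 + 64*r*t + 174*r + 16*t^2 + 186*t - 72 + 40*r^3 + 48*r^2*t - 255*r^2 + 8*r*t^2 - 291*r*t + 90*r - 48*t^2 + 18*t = 40*r^3 + r^2*(48*t - 207) + r*(8*t^2 - 227*t + 200) - 32*t^2 + 140*t - 48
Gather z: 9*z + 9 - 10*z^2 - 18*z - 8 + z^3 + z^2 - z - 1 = z^3 - 9*z^2 - 10*z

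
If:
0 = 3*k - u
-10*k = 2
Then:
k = -1/5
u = -3/5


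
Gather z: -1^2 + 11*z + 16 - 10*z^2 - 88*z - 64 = -10*z^2 - 77*z - 49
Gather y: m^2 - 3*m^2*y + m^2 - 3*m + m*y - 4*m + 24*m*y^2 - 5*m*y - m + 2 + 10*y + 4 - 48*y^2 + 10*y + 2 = 2*m^2 - 8*m + y^2*(24*m - 48) + y*(-3*m^2 - 4*m + 20) + 8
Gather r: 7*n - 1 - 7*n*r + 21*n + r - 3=28*n + r*(1 - 7*n) - 4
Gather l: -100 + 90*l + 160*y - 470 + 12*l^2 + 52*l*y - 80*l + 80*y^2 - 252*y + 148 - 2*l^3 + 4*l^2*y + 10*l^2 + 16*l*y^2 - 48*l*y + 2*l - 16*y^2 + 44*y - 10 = -2*l^3 + l^2*(4*y + 22) + l*(16*y^2 + 4*y + 12) + 64*y^2 - 48*y - 432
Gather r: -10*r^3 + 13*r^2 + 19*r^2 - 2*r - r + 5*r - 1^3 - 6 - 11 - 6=-10*r^3 + 32*r^2 + 2*r - 24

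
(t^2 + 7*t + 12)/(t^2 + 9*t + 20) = (t + 3)/(t + 5)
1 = 1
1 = 1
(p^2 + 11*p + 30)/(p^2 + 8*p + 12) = (p + 5)/(p + 2)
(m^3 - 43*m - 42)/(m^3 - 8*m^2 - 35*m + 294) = (m + 1)/(m - 7)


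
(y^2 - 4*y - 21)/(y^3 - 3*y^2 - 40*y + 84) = (y + 3)/(y^2 + 4*y - 12)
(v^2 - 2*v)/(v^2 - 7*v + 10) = v/(v - 5)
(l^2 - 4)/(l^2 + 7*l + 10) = (l - 2)/(l + 5)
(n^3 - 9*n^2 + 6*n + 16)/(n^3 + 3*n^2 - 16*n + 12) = (n^2 - 7*n - 8)/(n^2 + 5*n - 6)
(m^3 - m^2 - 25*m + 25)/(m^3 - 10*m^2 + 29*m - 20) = (m + 5)/(m - 4)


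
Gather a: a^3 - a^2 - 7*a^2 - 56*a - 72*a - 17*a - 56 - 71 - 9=a^3 - 8*a^2 - 145*a - 136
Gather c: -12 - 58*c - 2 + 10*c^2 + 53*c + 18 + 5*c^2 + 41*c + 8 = 15*c^2 + 36*c + 12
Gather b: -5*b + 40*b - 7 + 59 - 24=35*b + 28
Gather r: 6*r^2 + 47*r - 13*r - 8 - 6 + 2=6*r^2 + 34*r - 12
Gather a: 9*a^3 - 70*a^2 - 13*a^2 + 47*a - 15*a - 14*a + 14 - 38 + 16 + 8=9*a^3 - 83*a^2 + 18*a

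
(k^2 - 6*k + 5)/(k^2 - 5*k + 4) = (k - 5)/(k - 4)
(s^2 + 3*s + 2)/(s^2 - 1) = (s + 2)/(s - 1)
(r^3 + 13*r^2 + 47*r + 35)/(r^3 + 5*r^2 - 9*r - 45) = (r^2 + 8*r + 7)/(r^2 - 9)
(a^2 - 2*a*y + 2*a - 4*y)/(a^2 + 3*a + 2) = (a - 2*y)/(a + 1)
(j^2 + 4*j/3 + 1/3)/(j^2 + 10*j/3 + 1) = (j + 1)/(j + 3)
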